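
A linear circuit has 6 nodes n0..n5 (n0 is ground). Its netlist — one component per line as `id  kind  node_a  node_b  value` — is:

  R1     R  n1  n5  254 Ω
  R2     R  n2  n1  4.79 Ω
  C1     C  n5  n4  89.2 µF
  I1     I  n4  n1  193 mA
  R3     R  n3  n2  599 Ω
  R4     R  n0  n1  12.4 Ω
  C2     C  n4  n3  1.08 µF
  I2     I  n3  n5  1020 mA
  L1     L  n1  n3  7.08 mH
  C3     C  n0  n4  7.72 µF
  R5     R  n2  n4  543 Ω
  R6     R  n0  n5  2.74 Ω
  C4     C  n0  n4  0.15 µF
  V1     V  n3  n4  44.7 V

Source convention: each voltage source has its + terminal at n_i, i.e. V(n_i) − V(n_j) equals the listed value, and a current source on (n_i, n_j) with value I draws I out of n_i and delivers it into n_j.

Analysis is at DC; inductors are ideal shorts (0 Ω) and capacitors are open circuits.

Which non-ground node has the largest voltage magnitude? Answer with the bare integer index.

Apply KCL at each of the 5 non-ground nodes and solve the resulting linear system.
Node n1: branches {R1, R2, I1, R4, L1} → V_1 = -11.94
Node n2: branches {R2, R3, R5} → V_2 = -12.32
Node n3: branches {R3, C2, I2, L1, V1} → V_3 = -11.94
Node n4: branches {C1, I1, C2, C3, R5, C4, V1} → V_4 = -56.64
Node n5: branches {R1, C1, I2, R6} → V_5 = 2.638
Source currents: i(L1)=1.132, i(V1)=0.1114

4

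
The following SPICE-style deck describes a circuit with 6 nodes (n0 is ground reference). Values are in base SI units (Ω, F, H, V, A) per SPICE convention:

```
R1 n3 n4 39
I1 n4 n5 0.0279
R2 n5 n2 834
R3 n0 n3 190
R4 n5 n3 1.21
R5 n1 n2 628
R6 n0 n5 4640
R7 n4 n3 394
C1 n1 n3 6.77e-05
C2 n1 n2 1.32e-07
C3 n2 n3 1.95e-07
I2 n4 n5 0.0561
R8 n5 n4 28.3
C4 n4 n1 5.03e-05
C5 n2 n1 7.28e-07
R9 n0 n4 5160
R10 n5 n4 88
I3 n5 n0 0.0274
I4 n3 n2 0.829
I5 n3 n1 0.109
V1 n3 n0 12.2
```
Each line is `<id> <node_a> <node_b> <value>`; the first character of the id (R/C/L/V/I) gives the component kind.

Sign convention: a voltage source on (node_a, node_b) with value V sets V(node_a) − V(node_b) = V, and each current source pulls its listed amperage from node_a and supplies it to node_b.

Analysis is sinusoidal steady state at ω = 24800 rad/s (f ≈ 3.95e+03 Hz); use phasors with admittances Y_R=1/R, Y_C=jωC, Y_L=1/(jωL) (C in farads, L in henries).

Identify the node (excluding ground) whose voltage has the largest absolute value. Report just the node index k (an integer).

2

Apply KCL at each of the 5 non-ground nodes and solve the resulting linear system.
Node n1: branches {R5, C1, C2, C4, C5, I5} → V_1 = 12.23-0.4136j
Node n2: branches {R2, R5, C2, C3, C5, I4} → V_2 = 15.57-31.67j
Node n3: branches {R1, R3, R4, R7, C1, C3, I4, I5, V1} → V_3 = 12.20+0.000j
Node n4: branches {R1, I1, R7, I2, R8, C4, R9, R10} → V_4 = 12.24-0.3442j
Node n5: branches {I1, R2, R4, R6, I2, R8, R10, I3} → V_5 = 12.27-0.06180j
Source currents: i(V1)=-0.09663+8.002e-05j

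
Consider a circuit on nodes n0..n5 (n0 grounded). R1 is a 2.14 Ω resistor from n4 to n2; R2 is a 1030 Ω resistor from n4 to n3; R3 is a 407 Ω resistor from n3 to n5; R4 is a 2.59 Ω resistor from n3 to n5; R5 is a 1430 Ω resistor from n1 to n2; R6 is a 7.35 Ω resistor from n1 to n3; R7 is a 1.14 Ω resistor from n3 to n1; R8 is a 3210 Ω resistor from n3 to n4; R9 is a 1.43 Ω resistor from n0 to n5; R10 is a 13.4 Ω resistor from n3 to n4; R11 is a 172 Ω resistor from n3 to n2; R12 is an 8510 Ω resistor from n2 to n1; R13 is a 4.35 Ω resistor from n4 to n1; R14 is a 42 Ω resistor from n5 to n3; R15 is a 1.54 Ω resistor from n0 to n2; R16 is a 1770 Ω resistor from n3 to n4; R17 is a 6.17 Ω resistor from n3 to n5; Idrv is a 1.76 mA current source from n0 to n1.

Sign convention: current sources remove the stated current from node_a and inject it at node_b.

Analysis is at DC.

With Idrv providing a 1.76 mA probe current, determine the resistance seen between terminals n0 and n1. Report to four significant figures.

MNA unknowns: 5 node voltages V₁..V_5
R1: Y=0.4673 on G[4,2]
R2: Y=0.0009709 on G[4,3]
R3: Y=0.002457 on G[3,5]
R4: Y=0.3861 on G[3,5]
R5: Y=0.0006993 on G[1,2]
R6: Y=0.1361 on G[1,3]
R7: Y=0.8772 on G[3,1]
R8: Y=0.0003115 on G[3,4]
R9: Y=0.6993 on G[0,5]
R10: Y=0.07463 on G[3,4]
R11: Y=0.005814 on G[3,2]
R12: Y=0.0001175 on G[2,1]
R13: Y=0.2299 on G[4,1]
R14: Y=0.02381 on G[5,3]
R15: Y=0.6494 on G[0,2]
R16: Y=0.0005650 on G[3,4]
R17: Y=0.1621 on G[3,5]
Idrv: z[0]−=0.00176, z[1]+=0.00176
solve → V1=0.004717, V2=0.001001, V3=0.003520, V4=0.002354, V5=0.001587

R_eq = 2.680 Ω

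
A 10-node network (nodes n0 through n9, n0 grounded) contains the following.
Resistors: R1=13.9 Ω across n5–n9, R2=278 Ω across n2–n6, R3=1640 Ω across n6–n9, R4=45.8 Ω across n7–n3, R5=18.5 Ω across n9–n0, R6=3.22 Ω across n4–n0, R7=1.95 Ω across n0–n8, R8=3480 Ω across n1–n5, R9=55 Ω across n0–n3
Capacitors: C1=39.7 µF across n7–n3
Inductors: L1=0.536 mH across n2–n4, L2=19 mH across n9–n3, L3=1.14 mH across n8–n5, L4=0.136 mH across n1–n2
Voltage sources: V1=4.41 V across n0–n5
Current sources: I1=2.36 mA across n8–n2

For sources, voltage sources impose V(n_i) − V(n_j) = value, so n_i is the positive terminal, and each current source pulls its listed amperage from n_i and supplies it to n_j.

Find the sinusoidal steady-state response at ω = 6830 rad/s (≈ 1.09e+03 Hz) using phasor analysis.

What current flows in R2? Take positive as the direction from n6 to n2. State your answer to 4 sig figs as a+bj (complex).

MNA unknowns: 9 node voltages V₁..V_9 plus 1 source current (V1)
R1: Y=0.07194+0.000j on G[5,9]
C1: Y=0.000+0.2712j on G[7,3]
L1: Y=0.000-0.2732j on G[2,4]
R2: Y=0.003597+0.000j on G[2,6]
R3: Y=0.0006098+0.000j on G[6,9]
R4: Y=0.02183+0.000j on G[7,3]
R5: Y=0.05405+0.000j on G[9,0]
R6: Y=0.3106+0.000j on G[4,0]
R7: Y=0.5128+0.000j on G[0,8]
L2: Y=0.000-0.007706j on G[9,3]
L3: Y=0.000-0.1284j on G[8,5]
L4: Y=0.000-1.077j on G[1,2]
R8: Y=0.0002874+0.000j on G[1,5]
R9: Y=0.01818+0.000j on G[0,3]
V1: row V0−V5=4.41, i_V1 at 0,5
I1: z[8]−=0.00236, z[2]+=0.00236
solve → V1=-0.0003580-0.002052j, V2=-0.0003575-0.0008747j, V3=-0.4172+0.8606j, V4=-0.0005897-0.0002043j, V5=-4.410+0.000j, V6=-0.3551-0.01867j, V7=-0.4172+0.8606j, V8=-0.2646+1.038j, V9=-2.448-0.1237j
aux → i_V1=-0.2758+0.5413j

-0.001276-6.403e-05j A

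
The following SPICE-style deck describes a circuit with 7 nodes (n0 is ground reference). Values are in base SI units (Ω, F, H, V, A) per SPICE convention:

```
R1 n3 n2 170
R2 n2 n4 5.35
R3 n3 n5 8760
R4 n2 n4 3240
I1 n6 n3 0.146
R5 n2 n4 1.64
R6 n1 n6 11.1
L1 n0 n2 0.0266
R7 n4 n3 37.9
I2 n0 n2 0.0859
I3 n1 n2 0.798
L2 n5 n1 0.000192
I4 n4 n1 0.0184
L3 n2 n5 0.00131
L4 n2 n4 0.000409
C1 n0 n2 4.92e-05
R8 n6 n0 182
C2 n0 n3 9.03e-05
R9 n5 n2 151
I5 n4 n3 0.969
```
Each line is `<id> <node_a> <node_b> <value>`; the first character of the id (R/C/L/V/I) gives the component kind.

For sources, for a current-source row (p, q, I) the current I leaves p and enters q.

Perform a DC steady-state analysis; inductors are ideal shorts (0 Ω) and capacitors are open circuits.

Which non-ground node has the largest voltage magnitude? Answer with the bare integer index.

3

MNA unknowns: 6 node voltages V₁..V_6 plus 4 source currents (L1, L2, L3, L4)
R1: Y=0.005882 on G[3,2]
R2: Y=0.1869 on G[2,4]
R3: Y=0.0001142 on G[3,5]
R4: Y=0.0003086 on G[2,4]
I1: z[6]−=0.146, z[3]+=0.146
R5: Y=0.6098 on G[2,4]
R6: Y=0.09009 on G[1,6]
L1: row V0−V2=0, i_L1 at 0,2
R7: Y=0.02639 on G[4,3]
I2: z[0]−=0.0859, z[2]+=0.0859
I3: z[1]−=0.798, z[2]+=0.798
L2: row V5−V1=0, i_L2 at 5,1
I4: z[4]−=0.0184, z[1]+=0.0184
L3: row V2−V5=0, i_L3 at 2,5
L4: row V2−V4=0, i_L4 at 2,4
C1: Y=0.000 on G[0,2]
R8: Y=0.005495 on G[6,0]
C2: Y=0.000 on G[0,3]
R9: Y=0.006623 on G[5,2]
I5: z[4]−=0.969, z[3]+=0.969
solve → V1=0.000, V2=0.000, V3=34.43, V4=0.000, V5=0.000, V6=-1.527
aux → i_L1=-0.09429, i_L2=0.9172, i_L3=0.9133, i_L4=0.07888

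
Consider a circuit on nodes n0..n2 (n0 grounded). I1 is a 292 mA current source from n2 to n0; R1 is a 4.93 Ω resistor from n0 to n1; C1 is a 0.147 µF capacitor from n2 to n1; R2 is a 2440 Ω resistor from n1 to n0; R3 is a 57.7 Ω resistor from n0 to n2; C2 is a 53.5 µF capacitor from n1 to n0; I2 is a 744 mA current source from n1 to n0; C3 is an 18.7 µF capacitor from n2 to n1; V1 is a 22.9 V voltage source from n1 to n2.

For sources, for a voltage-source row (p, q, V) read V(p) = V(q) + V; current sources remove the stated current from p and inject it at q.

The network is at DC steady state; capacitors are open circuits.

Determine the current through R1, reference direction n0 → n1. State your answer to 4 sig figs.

0.5877 A

Apply KCL at each of the 2 non-ground nodes and solve the resulting linear system.
Node n1: branches {R1, C1, R2, C2, I2, C3, V1} → V_1 = -2.897
Node n2: branches {I1, C1, R3, C3, V1} → V_2 = -25.80
Source currents: i(V1)=-0.1551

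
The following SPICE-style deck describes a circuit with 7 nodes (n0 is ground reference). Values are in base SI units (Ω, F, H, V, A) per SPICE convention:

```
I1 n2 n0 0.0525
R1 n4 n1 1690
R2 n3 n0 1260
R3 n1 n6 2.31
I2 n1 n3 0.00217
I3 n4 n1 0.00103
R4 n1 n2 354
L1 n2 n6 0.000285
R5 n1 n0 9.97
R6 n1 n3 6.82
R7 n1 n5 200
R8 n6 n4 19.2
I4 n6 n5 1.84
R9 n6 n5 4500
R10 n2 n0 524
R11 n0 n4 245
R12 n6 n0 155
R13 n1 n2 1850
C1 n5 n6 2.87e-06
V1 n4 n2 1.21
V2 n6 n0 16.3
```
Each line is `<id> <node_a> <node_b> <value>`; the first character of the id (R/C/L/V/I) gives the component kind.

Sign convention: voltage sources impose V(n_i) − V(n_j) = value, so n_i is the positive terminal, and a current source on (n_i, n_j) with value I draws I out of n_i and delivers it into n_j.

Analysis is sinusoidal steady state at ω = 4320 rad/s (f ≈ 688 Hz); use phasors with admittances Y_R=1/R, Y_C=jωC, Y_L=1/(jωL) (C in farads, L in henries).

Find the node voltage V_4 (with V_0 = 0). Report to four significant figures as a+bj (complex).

Apply KCL at each of the 6 non-ground nodes and solve the resulting linear system.
Node n1: branches {R1, R3, I2, I3, R4, R5, R6, R7, R13} → V_1 = 13.75-1.156j
Node n2: branches {I1, R4, L1, R10, R13, V1} → V_2 = 16.28-0.2819j
Node n3: branches {R2, I2, R6} → V_3 = 13.69-1.150j
Node n4: branches {R1, I3, R8, R11, V1} → V_4 = 17.49-0.2819j
Node n5: branches {R7, I4, R9, C1} → V_5 = 68.63-125.3j
Node n6: branches {R3, L1, R8, I4, R9, R12, C1, V2} → V_6 = 16.30+0.000j
Source currents: i(V1)=-0.1368+0.01531j, i(V2)=-1.650+0.1186j

17.49-0.2819j V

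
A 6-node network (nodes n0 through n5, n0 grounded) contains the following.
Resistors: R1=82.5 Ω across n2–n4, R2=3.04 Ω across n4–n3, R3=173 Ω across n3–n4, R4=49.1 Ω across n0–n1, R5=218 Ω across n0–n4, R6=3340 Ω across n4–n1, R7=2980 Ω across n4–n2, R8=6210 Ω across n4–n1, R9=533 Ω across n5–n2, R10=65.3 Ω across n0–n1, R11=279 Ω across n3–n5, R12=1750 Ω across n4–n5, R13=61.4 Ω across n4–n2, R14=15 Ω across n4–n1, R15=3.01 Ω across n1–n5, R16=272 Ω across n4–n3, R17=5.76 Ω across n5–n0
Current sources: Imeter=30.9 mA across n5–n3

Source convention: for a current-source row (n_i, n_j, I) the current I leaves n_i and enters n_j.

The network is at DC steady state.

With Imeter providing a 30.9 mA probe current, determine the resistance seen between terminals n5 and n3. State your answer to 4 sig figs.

R_eq = 17.59 Ω

Element admittances at DC:
  Y(R1) = 0.01212 S between n2,n4
  Y(R2) = 0.3289 S between n4,n3
  Y(R3) = 0.005780 S between n3,n4
  Y(R4) = 0.02037 S between n0,n1
  Y(R5) = 0.004587 S between n0,n4
  Y(R6) = 0.0002994 S between n4,n1
  Y(R7) = 0.0003356 S between n4,n2
  Y(R8) = 0.0001610 S between n4,n1
  Y(R9) = 0.001876 S between n5,n2
  Y(R10) = 0.01531 S between n0,n1
  Y(R11) = 0.003584 S between n3,n5
  Y(R12) = 0.0005714 S between n4,n5
  Y(R13) = 0.01629 S between n4,n2
  Y(R14) = 0.06667 S between n4,n1
  Y(R15) = 0.3322 S between n1,n5
  Y(R16) = 0.003676 S between n4,n3
  Y(R17) = 0.1736 S between n5,n0
  Imeter: injects 0.0309 A into n3 (from n5)
Assemble and solve the 5×5 MNA system:
  V(n1)=0.05056  V(n2)=0.4081  V(n3)=0.5217  V(n4)=0.4361  V(n5)=-0.02191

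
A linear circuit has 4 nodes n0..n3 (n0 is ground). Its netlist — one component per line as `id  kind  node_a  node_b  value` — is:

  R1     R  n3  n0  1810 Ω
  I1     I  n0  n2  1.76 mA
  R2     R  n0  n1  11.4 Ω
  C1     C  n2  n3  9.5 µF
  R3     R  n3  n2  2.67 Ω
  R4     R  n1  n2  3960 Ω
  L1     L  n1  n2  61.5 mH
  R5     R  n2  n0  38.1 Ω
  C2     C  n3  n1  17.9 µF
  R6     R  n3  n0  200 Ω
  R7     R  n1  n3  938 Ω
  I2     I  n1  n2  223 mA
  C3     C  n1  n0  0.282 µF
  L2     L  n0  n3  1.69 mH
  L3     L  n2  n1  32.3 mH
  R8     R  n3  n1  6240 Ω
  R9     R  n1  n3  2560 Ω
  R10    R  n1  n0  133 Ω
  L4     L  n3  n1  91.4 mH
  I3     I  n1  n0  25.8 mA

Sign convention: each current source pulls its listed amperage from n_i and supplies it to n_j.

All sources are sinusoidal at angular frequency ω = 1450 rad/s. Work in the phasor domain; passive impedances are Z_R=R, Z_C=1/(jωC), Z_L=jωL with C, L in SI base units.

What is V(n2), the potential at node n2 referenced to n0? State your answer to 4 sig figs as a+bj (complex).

Element admittances at ω=1450 rad/s:
  Y(R1) = 0.0005525+0.000j S between n3,n0
  I1: injects 0.00176 A into n2 (from n0)
  Y(R2) = 0.08772+0.000j S between n0,n1
  Y(C1) = 0.000+0.01378j S between n2,n3
  Y(R3) = 0.3745+0.000j S between n3,n2
  Y(R4) = 0.0002525+0.000j S between n1,n2
  Y(L1) = 0.000-0.01121j S between n1,n2
  Y(R5) = 0.02625+0.000j S between n2,n0
  Y(C2) = 0.000+0.02596j S between n3,n1
  Y(R6) = 0.005000+0.000j S between n3,n0
  Y(R7) = 0.001066+0.000j S between n1,n3
  I2: injects 0.223 A into n2 (from n1)
  Y(C3) = 0.000+0.0004089j S between n1,n0
  Y(L2) = 0.000-0.4081j S between n0,n3
  Y(L3) = 0.000-0.02135j S between n2,n1
  Y(R8) = 0.0001603+0.000j S between n3,n1
  Y(R9) = 0.0003906+0.000j S between n1,n3
  Y(R10) = 0.007519+0.000j S between n1,n0
  Y(L4) = 0.000-0.007545j S between n3,n1
  I3: injects 0.0258 A into n0 (from n1)
Assemble and solve the 3×3 MNA system:
  V(n1)=-2.367-0.4764j  V(n2)=0.4126+0.6454j  V(n3)=-0.06569+0.4673j

0.4126+0.6454j V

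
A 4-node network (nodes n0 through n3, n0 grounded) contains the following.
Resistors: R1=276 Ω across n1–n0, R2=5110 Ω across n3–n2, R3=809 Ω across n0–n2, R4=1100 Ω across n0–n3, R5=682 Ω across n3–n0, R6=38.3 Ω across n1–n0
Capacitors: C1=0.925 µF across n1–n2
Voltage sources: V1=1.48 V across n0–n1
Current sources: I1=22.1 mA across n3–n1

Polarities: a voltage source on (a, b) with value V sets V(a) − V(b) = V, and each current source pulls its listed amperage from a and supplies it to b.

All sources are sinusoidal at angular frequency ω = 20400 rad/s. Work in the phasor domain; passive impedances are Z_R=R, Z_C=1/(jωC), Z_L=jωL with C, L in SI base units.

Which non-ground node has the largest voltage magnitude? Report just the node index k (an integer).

3

Element admittances at ω=20400 rad/s:
  Y(R1) = 0.003623+0.000j S between n1,n0
  Y(R2) = 0.0001957+0.000j S between n3,n2
  Y(R3) = 0.001236+0.000j S between n0,n2
  Y(R4) = 0.0009091+0.000j S between n0,n3
  Y(C1) = 0.000+0.01887j S between n1,n2
  Y(R5) = 0.001466+0.000j S between n3,n0
  Y(R6) = 0.02611+0.000j S between n1,n0
  V1: constraint V(n0)−V(n1) = 1.48
  I1: injects 0.0221 A into n1 (from n3)
Assemble and solve the 4×4 MNA system:
  V(n1)=-1.480+0.000j  V(n2)=-1.478-0.02186j  V(n3)=-8.708-0.001664j
  i(V1)=-0.06652-3.098e-05j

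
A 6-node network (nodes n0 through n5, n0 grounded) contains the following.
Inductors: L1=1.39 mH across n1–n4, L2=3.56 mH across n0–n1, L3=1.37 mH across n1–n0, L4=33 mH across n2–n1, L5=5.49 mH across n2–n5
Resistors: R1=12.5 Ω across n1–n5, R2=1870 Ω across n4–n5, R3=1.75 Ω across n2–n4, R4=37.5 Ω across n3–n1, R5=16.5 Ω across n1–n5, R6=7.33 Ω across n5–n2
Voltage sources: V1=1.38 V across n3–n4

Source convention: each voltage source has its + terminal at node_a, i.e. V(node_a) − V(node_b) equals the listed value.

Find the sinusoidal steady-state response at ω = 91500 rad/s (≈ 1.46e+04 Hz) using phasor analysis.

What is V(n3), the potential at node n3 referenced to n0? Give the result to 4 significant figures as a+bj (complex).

0.9685-0.03963j V

Element admittances at ω=91500 rad/s:
  Y(L1) = 0.000-0.007863j S between n1,n4
  Y(L2) = 0.000-0.003070j S between n0,n1
  Y(R1) = 0.08000+0.000j S between n1,n5
  Y(R2) = 0.0005348+0.000j S between n4,n5
  Y(R3) = 0.5714+0.000j S between n2,n4
  Y(L3) = 0.000-0.007977j S between n1,n0
  Y(L4) = 0.000-0.0003312j S between n2,n1
  Y(R4) = 0.02667+0.000j S between n3,n1
  Y(R5) = 0.06061+0.000j S between n1,n5
  Y(L5) = 0.000-0.001991j S between n2,n5
  Y(R6) = 0.1364+0.000j S between n5,n2
  V1: constraint V(n3)−V(n4) = 1.38
Assemble and solve the 6×6 MNA system:
  V(n1)=0.000+0.000j  V(n2)=-0.3671-0.03584j  V(n3)=0.9685-0.03963j  V(n4)=-0.4115-0.03963j  V(n5)=-0.1814-0.01636j
  i(V1)=-0.02583+0.001057j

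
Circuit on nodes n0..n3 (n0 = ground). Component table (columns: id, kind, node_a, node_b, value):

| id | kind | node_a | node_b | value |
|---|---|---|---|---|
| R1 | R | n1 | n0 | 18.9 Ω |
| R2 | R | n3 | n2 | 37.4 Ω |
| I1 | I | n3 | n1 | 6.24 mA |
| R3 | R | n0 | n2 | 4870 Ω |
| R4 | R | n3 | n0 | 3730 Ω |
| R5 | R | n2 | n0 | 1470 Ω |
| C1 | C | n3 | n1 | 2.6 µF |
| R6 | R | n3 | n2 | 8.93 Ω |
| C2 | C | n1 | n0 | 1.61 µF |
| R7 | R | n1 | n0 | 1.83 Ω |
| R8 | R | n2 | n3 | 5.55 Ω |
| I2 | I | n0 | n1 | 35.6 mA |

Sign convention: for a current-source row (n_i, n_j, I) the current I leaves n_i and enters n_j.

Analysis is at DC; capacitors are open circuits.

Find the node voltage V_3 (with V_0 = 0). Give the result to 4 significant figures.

Element admittances at DC:
  Y(R1) = 0.05291 S between n1,n0
  Y(R2) = 0.02674 S between n3,n2
  I1: injects 0.00624 A into n1 (from n3)
  Y(R3) = 0.0002053 S between n0,n2
  Y(R4) = 0.0002681 S between n3,n0
  Y(R5) = 0.0006803 S between n2,n0
  Y(C1) = 0.000 S between n3,n1
  Y(R6) = 0.1120 S between n3,n2
  Y(C2) = 0.000 S between n1,n0
  Y(R7) = 0.5464 S between n1,n0
  Y(R8) = 0.1802 S between n2,n3
  I2: injects 0.0356 A into n1 (from n0)
Assemble and solve the 3×3 MNA system:
  V(n1)=0.06981  V(n2)=-5.405  V(n3)=-5.420

-5.420 V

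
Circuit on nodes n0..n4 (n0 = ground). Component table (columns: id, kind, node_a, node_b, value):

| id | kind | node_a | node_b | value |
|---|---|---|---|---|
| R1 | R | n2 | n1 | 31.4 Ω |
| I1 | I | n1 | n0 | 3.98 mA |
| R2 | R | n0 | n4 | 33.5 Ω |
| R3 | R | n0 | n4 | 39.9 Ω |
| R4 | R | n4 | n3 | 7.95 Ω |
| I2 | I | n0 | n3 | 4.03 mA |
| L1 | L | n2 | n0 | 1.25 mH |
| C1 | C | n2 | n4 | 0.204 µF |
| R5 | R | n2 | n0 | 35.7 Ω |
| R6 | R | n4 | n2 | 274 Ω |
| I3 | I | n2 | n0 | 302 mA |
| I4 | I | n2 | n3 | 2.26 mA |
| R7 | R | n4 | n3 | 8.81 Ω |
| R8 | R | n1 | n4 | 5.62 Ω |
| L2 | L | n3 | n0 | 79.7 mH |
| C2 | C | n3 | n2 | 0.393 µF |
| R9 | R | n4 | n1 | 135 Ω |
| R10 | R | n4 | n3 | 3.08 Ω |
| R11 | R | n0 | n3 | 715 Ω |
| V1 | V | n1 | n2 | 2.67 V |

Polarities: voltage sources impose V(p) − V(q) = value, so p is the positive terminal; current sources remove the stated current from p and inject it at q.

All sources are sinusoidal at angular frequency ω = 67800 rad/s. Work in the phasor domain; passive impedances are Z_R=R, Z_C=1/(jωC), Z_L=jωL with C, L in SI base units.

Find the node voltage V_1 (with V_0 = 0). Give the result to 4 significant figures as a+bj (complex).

MNA unknowns: 4 node voltages V₁..V_4 plus 1 source current (V1)
R1: Y=0.03185+0.000j on G[2,1]
I1: z[1]−=0.00398, z[0]+=0.00398
R2: Y=0.02985+0.000j on G[0,4]
R3: Y=0.02506+0.000j on G[0,4]
R4: Y=0.1258+0.000j on G[4,3]
I2: z[0]−=0.00403, z[3]+=0.00403
L1: Y=0.000-0.01180j on G[2,0]
C1: Y=0.000+0.01383j on G[2,4]
R5: Y=0.02801+0.000j on G[2,0]
R6: Y=0.003650+0.000j on G[4,2]
I3: z[2]−=0.302, z[0]+=0.302
I4: z[2]−=0.00226, z[3]+=0.00226
R7: Y=0.1135+0.000j on G[4,3]
R8: Y=0.1779+0.000j on G[1,4]
L2: Y=0.000-0.0001851j on G[3,0]
C2: Y=0.000+0.02665j on G[3,2]
R9: Y=0.007407+0.000j on G[4,1]
R10: Y=0.3247+0.000j on G[4,3]
R11: Y=0.001399+0.000j on G[0,3]
V1: row V1−V2=2.67, i_V1 at 1,2
solve → V1=-3.015-0.5182j, V2=-5.685-0.5182j, V3=-2.431-1.089j, V4=-2.422-0.9377j
aux → i_V1=0.02094-0.07774j

-3.015-0.5182j V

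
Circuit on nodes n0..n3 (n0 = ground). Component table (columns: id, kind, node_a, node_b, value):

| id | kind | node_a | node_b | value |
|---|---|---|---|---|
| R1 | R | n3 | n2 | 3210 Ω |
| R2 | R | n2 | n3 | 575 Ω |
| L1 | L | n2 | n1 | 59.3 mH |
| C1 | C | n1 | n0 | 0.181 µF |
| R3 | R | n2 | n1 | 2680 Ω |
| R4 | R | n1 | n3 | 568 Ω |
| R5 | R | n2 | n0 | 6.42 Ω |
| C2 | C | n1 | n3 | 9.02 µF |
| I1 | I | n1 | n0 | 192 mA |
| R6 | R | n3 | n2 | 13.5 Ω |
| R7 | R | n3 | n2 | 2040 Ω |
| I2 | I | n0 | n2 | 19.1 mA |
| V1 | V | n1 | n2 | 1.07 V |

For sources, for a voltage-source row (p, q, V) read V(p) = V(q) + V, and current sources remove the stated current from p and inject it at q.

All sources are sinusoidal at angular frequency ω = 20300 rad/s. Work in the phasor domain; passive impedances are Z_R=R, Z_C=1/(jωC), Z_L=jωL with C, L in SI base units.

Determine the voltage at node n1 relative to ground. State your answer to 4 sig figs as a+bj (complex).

-0.04000+0.0009435j V

Element admittances at ω=20300 rad/s:
  Y(R1) = 0.0003115+0.000j S between n3,n2
  Y(R2) = 0.001739+0.000j S between n2,n3
  Y(L1) = 0.000-0.0008307j S between n2,n1
  Y(C1) = 0.000+0.003674j S between n1,n0
  Y(R3) = 0.0003731+0.000j S between n2,n1
  Y(R4) = 0.001761+0.000j S between n1,n3
  Y(R5) = 0.1558+0.000j S between n2,n0
  Y(C2) = 0.000+0.1831j S between n1,n3
  I1: injects 0.192 A into n0 (from n1)
  Y(R6) = 0.07407+0.000j S between n3,n2
  Y(R7) = 0.0004902+0.000j S between n3,n2
  I2: injects 0.0191 A into n2 (from n0)
  V1: constraint V(n1)−V(n2) = 1.07
Assemble and solve the 4×4 MNA system:
  V(n1)=-0.04000+0.0009435j  V(n2)=-1.110+0.0009435j  V(n3)=-0.2020+0.3793j
  i(V1)=-0.2620-0.02795j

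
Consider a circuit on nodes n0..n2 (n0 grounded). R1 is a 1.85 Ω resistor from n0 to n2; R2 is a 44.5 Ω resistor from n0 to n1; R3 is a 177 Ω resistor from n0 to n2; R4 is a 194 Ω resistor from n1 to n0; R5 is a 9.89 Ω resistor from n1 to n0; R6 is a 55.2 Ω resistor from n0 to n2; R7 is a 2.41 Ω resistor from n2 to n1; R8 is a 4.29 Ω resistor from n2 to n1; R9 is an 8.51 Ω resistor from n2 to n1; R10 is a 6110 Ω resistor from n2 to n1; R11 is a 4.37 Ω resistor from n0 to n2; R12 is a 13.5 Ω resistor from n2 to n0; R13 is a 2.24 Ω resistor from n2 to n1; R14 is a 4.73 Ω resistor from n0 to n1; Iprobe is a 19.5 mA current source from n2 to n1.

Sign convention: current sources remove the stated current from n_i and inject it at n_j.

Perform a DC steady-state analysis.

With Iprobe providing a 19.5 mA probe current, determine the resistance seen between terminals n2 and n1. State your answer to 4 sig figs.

MNA unknowns: 2 node voltages V₁..V_2
R1: Y=0.5405 on G[0,2]
R2: Y=0.02247 on G[0,1]
R3: Y=0.005650 on G[0,2]
R4: Y=0.005155 on G[1,0]
R5: Y=0.1011 on G[1,0]
R6: Y=0.01812 on G[0,2]
R7: Y=0.4149 on G[2,1]
R8: Y=0.2331 on G[2,1]
R9: Y=0.1175 on G[2,1]
R10: Y=0.0001637 on G[2,1]
R11: Y=0.2288 on G[0,2]
R12: Y=0.07407 on G[2,0]
R13: Y=0.4464 on G[2,1]
R14: Y=0.2114 on G[0,1]
Iprobe: z[2]−=0.0195, z[1]+=0.0195
solve → V1=0.009617, V2=-0.003772

R_eq = 0.6866 Ω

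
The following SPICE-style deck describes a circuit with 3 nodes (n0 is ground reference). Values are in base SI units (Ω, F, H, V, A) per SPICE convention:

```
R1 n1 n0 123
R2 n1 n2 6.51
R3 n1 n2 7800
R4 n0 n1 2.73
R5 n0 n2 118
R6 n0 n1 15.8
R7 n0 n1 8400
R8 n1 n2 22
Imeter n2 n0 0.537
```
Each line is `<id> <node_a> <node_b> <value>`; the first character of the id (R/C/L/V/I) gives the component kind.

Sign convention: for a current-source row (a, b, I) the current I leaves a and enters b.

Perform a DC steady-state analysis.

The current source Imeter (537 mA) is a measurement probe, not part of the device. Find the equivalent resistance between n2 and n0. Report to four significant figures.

MNA unknowns: 2 node voltages V₁..V_2
R1: Y=0.008130 on G[1,0]
R2: Y=0.1536 on G[1,2]
R3: Y=0.0001282 on G[1,2]
R4: Y=0.3663 on G[0,1]
R5: Y=0.008475 on G[0,2]
R6: Y=0.06329 on G[0,1]
R7: Y=0.0001190 on G[0,1]
R8: Y=0.04545 on G[1,2]
Imeter: z[2]−=0.537, z[0]+=0.537
solve → V1=-1.155, V2=-3.694

R_eq = 6.878 Ω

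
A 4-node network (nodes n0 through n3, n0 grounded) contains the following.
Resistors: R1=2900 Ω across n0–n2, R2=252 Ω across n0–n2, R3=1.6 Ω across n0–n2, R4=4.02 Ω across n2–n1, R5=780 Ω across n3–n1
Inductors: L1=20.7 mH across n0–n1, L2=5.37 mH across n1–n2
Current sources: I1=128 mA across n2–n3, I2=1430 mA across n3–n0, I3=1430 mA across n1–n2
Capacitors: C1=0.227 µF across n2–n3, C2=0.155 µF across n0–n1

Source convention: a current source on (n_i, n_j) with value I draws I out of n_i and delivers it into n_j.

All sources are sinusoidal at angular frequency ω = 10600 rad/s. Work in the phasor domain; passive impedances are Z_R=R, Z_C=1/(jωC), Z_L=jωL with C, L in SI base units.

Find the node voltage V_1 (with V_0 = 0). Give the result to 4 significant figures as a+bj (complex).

-9.283+1.534j V

MNA unknowns: 3 node voltages V₁..V_3
R1: Y=0.0003448+0.000j on G[0,2]
L1: Y=0.000-0.004557j on G[0,1]
L2: Y=0.000-0.01757j on G[1,2]
I1: z[2]−=0.128, z[3]+=0.128
C1: Y=0.000+0.002406j on G[2,3]
C2: Y=0.000+0.001643j on G[0,1]
R2: Y=0.003968+0.000j on G[0,2]
R3: Y=0.6250+0.000j on G[0,2]
R4: Y=0.2488+0.000j on G[2,1]
R5: Y=0.001282+0.000j on G[3,1]
I2: z[3]−=1.43, z[0]+=1.43
I3: z[1]−=1.43, z[2]+=1.43
solve → V1=-9.283+1.534j, V2=-2.279-0.04299j, V3=-227.7+424.7j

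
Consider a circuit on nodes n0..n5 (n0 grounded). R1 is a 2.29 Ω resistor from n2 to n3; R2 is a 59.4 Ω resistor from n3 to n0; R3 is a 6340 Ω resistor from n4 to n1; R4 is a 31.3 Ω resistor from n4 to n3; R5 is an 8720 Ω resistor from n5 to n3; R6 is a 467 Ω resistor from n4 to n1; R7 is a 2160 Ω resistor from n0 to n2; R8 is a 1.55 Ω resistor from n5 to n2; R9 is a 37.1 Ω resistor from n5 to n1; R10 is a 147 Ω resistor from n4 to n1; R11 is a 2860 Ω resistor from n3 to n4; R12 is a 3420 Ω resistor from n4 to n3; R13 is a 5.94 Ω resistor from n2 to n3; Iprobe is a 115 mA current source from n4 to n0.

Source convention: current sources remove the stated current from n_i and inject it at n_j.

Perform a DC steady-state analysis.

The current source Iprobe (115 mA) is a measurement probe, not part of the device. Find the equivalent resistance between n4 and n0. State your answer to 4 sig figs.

R_eq = 83.27 Ω

Apply KCL at each of the 5 non-ground nodes and solve the resulting linear system.
Node n1: branches {R3, R6, R9, R10} → V_1 = -7.430
Node n2: branches {R1, R7, R8, R13} → V_2 = -6.675
Node n3: branches {R1, R2, R4, R5, R11, R12, R13} → V_3 = -6.647
Node n4: branches {R3, R4, R6, R10, R11, R12, Iprobe} → V_4 = -9.577
Node n5: branches {R5, R8, R9} → V_5 = -6.705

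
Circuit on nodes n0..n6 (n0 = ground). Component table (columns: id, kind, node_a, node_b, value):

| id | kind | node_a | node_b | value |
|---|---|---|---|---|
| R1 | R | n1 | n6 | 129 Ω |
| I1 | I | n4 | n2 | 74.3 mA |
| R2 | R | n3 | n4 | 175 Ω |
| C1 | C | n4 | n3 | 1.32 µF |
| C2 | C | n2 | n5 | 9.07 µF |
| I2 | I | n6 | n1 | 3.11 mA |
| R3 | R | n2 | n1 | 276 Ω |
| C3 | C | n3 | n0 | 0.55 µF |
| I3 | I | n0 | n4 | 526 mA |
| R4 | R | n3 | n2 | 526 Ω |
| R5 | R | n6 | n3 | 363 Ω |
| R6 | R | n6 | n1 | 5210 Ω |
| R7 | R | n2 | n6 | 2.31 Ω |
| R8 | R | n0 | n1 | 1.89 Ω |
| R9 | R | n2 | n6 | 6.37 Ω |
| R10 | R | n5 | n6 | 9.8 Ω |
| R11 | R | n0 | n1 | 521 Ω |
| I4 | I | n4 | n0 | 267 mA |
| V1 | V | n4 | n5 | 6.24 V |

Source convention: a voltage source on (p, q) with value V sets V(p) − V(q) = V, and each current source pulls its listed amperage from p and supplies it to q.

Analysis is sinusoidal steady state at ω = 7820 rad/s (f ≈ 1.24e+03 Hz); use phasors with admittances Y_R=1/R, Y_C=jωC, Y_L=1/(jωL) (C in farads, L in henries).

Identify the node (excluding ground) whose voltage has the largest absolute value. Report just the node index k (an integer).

4

MNA unknowns: 6 node voltages V₁..V_6 plus 1 source current (V1)
R1: Y=0.007752+0.000j on G[1,6]
I1: z[4]−=0.0743, z[2]+=0.0743
R2: Y=0.005714+0.000j on G[3,4]
C1: Y=0.000+0.01032j on G[4,3]
C2: Y=0.000+0.07093j on G[2,5]
I2: z[6]−=0.00311, z[1]+=0.00311
R3: Y=0.003623+0.000j on G[2,1]
C3: Y=0.000+0.004301j on G[3,0]
I3: z[0]−=0.526, z[4]+=0.526
R4: Y=0.001901+0.000j on G[3,2]
R5: Y=0.002755+0.000j on G[6,3]
R6: Y=0.0001919+0.000j on G[6,1]
R7: Y=0.4329+0.000j on G[2,6]
R8: Y=0.5291+0.000j on G[0,1]
R9: Y=0.1570+0.000j on G[2,6]
R10: Y=0.1020+0.000j on G[5,6]
R11: Y=0.001919+0.000j on G[0,1]
I4: z[4]−=0.267, z[0]+=0.267
V1: row V4−V5=6.24, i_V1 at 4,5
solve → V1=0.4170-0.1544j, V2=19.40-7.177j, V3=19.07-8.729j, V4=26.13-8.349j, V5=19.89-8.349j, V6=19.25-7.274j
aux → i_V1=0.1483-0.07504j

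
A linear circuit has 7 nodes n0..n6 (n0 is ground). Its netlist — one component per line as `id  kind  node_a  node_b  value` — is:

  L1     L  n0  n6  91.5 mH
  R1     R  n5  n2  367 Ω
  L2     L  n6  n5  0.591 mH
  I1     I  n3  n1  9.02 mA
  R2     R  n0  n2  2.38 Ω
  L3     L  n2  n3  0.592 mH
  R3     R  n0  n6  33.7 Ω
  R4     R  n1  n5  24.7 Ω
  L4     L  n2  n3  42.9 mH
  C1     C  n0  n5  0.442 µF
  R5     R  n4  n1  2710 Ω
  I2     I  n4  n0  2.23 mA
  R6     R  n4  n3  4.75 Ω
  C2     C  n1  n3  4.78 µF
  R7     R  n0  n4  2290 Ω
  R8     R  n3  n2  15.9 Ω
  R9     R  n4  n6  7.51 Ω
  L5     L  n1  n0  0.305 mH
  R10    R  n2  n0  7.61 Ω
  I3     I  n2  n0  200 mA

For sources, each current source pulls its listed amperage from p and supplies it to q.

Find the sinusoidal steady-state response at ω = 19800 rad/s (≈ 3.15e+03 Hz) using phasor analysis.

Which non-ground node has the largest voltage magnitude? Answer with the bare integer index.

2

MNA unknowns: 6 node voltages V₁..V_6
L1: Y=0.000-0.0005520j on G[0,6]
R1: Y=0.002725+0.000j on G[5,2]
L2: Y=0.000-0.08546j on G[6,5]
I1: z[3]−=0.00902, z[1]+=0.00902
R2: Y=0.4202+0.000j on G[0,2]
L3: Y=0.000-0.08531j on G[2,3]
R3: Y=0.02967+0.000j on G[0,6]
R4: Y=0.04049+0.000j on G[1,5]
L4: Y=0.000-0.001177j on G[2,3]
C1: Y=0.000+0.008752j on G[0,5]
R5: Y=0.0003690+0.000j on G[4,1]
I2: z[4]−=0.00223, z[0]+=0.00223
R6: Y=0.2105+0.000j on G[4,3]
C2: Y=0.000+0.09464j on G[1,3]
R7: Y=0.0004367+0.000j on G[0,4]
R8: Y=0.06289+0.000j on G[3,2]
R9: Y=0.1332+0.000j on G[4,6]
L5: Y=0.000-0.1656j on G[1,0]
R10: Y=0.1314+0.000j on G[2,0]
I3: z[2]−=0.2, z[0]+=0.2
solve → V1=0.01525-0.1902j, V2=-0.3028-0.0001878j, V3=-0.1241+0.2409j, V4=-0.1226+0.1768j, V5=0.02356+0.06994j, V6=-0.1043+0.07712j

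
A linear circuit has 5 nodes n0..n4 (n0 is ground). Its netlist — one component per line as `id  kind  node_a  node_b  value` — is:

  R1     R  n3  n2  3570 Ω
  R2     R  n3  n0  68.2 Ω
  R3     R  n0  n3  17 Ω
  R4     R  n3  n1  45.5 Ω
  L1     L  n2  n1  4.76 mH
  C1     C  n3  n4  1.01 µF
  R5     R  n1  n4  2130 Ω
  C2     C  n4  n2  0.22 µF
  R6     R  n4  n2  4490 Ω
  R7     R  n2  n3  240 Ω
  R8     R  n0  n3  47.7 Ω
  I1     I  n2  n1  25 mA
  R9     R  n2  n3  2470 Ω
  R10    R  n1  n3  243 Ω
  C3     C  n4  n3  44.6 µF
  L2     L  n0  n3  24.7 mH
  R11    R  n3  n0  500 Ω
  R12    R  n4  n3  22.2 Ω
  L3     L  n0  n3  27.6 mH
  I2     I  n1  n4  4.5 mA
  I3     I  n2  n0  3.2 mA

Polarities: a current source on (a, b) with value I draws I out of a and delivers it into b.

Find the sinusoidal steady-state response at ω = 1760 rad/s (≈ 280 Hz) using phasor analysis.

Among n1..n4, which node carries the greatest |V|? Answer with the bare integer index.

Element admittances at ω=1760 rad/s:
  Y(R1) = 0.0002801+0.000j S between n3,n2
  Y(R2) = 0.01466+0.000j S between n3,n0
  Y(R3) = 0.05882+0.000j S between n0,n3
  Y(R4) = 0.02198+0.000j S between n3,n1
  Y(L1) = 0.000-0.1194j S between n2,n1
  Y(C1) = 0.000+0.001778j S between n3,n4
  Y(R5) = 0.0004695+0.000j S between n1,n4
  Y(C2) = 0.000+0.0003872j S between n4,n2
  Y(R6) = 0.0002227+0.000j S between n4,n2
  Y(R7) = 0.004167+0.000j S between n2,n3
  Y(R8) = 0.02096+0.000j S between n0,n3
  I1: injects 0.025 A into n1 (from n2)
  Y(R9) = 0.0004049+0.000j S between n2,n3
  Y(R10) = 0.004115+0.000j S between n1,n3
  Y(C3) = 0.000+0.07850j S between n4,n3
  Y(L2) = 0.000-0.02300j S between n0,n3
  Y(R11) = 0.002000+0.000j S between n3,n0
  Y(R12) = 0.04505+0.000j S between n4,n3
  Y(L3) = 0.000-0.02059j S between n0,n3
  I2: injects 0.0045 A into n4 (from n1)
  I3: injects 0.0032 A into n0 (from n2)
Assemble and solve the 4×4 MNA system:
  V(n1)=-0.2708+0.02623j  V(n2)=-0.2796-0.1997j  V(n3)=-0.02755-0.01245j  V(n4)=-0.005270-0.05439j

2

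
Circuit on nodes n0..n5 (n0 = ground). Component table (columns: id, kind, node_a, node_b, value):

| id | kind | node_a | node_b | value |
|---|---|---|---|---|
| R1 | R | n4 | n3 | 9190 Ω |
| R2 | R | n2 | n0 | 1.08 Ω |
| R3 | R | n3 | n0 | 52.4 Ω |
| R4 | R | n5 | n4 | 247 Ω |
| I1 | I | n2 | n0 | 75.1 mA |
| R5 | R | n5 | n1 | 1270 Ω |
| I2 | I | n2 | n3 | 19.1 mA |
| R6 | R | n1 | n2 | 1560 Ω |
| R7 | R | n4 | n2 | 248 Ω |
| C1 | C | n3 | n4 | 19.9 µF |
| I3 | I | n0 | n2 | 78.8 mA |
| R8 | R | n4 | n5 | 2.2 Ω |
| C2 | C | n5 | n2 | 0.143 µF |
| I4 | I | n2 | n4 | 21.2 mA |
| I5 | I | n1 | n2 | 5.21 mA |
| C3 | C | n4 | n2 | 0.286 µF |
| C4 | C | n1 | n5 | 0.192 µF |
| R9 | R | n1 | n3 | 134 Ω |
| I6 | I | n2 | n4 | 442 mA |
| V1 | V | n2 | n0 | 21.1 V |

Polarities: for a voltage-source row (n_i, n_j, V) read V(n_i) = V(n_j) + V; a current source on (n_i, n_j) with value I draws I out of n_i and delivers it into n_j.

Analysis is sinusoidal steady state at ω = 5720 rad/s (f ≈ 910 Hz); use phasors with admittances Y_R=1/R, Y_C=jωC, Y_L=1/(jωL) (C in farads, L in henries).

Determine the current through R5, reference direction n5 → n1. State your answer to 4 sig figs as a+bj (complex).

Element admittances at ω=5720 rad/s:
  Y(R1) = 0.0001088+0.000j S between n4,n3
  Y(R2) = 0.9259+0.000j S between n2,n0
  Y(R3) = 0.01908+0.000j S between n3,n0
  Y(R4) = 0.004049+0.000j S between n5,n4
  I1: injects 0.0751 A into n0 (from n2)
  Y(R5) = 0.0007874+0.000j S between n5,n1
  I2: injects 0.0191 A into n3 (from n2)
  Y(R6) = 0.0006410+0.000j S between n1,n2
  Y(R7) = 0.004032+0.000j S between n4,n2
  Y(C1) = 0.000+0.1138j S between n3,n4
  I3: injects 0.0788 A into n2 (from n0)
  Y(R8) = 0.4545+0.000j S between n4,n5
  Y(C2) = 0.000+0.0008180j S between n5,n2
  I4: injects 0.0212 A into n4 (from n2)
  I5: injects 0.00521 A into n2 (from n1)
  Y(C3) = 0.000+0.001636j S between n4,n2
  Y(C4) = 0.000+0.001098j S between n1,n5
  Y(R9) = 0.007463+0.000j S between n1,n3
  I6: injects 0.442 A into n4 (from n2)
  V1: constraint V(n2)−V(n0) = 21.1
Assemble and solve the 6×6 MNA system:
  V(n1)=23.52+0.05178j  V(n2)=21.10+0.000j  V(n3)=23.87+0.3688j  V(n4)=23.95-3.487j  V(n5)=23.94-3.487j
  i(V1)=-19.99-0.007039j

0.0003252-0.002787j A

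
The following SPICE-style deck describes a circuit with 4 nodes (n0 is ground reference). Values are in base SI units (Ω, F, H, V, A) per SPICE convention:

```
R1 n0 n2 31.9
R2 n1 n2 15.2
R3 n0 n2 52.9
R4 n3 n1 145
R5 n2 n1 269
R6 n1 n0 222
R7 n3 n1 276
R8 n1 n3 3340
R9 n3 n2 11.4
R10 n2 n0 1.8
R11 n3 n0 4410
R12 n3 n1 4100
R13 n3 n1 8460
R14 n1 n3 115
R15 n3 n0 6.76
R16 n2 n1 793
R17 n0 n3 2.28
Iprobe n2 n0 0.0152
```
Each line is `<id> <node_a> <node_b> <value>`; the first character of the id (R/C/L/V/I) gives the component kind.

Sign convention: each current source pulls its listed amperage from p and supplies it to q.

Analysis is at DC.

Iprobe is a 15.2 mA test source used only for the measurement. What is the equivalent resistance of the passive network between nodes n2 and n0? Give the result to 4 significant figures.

R_eq = 1.436 Ω

Element admittances at DC:
  Y(R1) = 0.03135 S between n0,n2
  Y(R2) = 0.06579 S between n1,n2
  Y(R3) = 0.01890 S between n0,n2
  Y(R4) = 0.006897 S between n3,n1
  Y(R5) = 0.003717 S between n2,n1
  Y(R6) = 0.004505 S between n1,n0
  Y(R7) = 0.003623 S between n3,n1
  Y(R8) = 0.0002994 S between n1,n3
  Y(R9) = 0.08772 S between n3,n2
  Y(R10) = 0.5556 S between n2,n0
  Y(R11) = 0.0002268 S between n3,n0
  Y(R12) = 0.0002439 S between n3,n1
  Y(R13) = 0.0001182 S between n3,n1
  Y(R14) = 0.008696 S between n1,n3
  Y(R15) = 0.1479 S between n3,n0
  Y(R16) = 0.001261 S between n2,n1
  Y(R17) = 0.4386 S between n0,n3
  Iprobe: injects 0.0152 A into n0 (from n2)
Assemble and solve the 3×3 MNA system:
  V(n1)=-0.01691  V(n2)=-0.02183  V(n3)=-0.003241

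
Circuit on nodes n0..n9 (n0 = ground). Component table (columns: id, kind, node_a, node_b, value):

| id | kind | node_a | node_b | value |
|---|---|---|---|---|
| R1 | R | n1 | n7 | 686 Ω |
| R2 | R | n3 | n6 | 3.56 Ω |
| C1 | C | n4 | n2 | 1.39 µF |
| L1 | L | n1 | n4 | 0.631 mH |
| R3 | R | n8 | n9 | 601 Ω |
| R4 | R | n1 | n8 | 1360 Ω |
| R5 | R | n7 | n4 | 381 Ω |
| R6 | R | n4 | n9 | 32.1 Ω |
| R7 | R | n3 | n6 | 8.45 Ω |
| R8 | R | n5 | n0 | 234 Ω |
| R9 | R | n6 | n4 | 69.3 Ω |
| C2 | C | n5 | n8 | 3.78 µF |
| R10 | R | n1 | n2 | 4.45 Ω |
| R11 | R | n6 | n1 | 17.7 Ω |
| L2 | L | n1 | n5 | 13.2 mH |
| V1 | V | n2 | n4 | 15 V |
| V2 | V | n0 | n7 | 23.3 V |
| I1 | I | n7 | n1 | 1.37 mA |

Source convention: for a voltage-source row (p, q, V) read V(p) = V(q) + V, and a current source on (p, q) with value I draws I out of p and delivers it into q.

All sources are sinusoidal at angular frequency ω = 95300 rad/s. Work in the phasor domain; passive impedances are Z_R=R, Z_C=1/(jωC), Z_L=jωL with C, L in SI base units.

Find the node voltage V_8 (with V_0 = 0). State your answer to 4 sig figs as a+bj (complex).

-6.008+0.1846j V

Element admittances at ω=95300 rad/s:
  Y(R1) = 0.001458+0.000j S between n1,n7
  Y(R2) = 0.2809+0.000j S between n3,n6
  Y(C1) = 0.000+0.1325j S between n4,n2
  Y(L1) = 0.000-0.01663j S between n1,n4
  Y(R3) = 0.001664+0.000j S between n8,n9
  Y(R4) = 0.0007353+0.000j S between n1,n8
  Y(R5) = 0.002625+0.000j S between n7,n4
  Y(R6) = 0.03115+0.000j S between n4,n9
  Y(R7) = 0.1183+0.000j S between n3,n6
  Y(R8) = 0.004274+0.000j S between n5,n0
  Y(R9) = 0.01443+0.000j S between n6,n4
  Y(C2) = 0.000+0.3602j S between n5,n8
  Y(R10) = 0.2247+0.000j S between n1,n2
  Y(R11) = 0.05650+0.000j S between n6,n1
  Y(L2) = 0.000-0.0007949j S between n1,n5
  V1: constraint V(n2)−V(n4) = 15
  V2: constraint V(n0)−V(n7) = 23.3
  I1: injects 0.00137 A into n1 (from n7)
Assemble and solve the 11×11 MNA system:
  V(n1)=-7.604+0.5149j  V(n2)=-6.717-0.4691j  V(n3)=-10.47+0.3147j  V(n4)=-21.72-0.4691j  V(n5)=-6.006+0.1124j  V(n6)=-10.47+0.3147j  V(n7)=-23.30+0.000j  V(n8)=-6.008+0.1846j  V(n9)=-20.92-0.4359j
  i(V1)=-0.1992-1.766j  i(V2)=-0.02567+0.0004805j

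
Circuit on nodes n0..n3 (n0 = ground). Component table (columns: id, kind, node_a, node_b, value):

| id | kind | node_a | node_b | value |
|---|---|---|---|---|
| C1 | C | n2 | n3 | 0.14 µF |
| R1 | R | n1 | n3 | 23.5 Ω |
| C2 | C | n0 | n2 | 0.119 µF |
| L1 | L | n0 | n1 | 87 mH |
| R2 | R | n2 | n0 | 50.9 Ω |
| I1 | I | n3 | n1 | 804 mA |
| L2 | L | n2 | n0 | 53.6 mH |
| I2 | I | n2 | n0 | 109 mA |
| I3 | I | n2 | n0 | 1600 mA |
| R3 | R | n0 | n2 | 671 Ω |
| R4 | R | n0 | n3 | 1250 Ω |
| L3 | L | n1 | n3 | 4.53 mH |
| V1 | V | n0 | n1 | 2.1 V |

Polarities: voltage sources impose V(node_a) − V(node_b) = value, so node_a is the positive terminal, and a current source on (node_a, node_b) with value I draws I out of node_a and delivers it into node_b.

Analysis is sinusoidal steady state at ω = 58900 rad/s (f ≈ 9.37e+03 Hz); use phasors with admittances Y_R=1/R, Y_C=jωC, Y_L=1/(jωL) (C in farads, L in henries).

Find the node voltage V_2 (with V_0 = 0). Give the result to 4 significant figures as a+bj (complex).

-56.86+29.63j V

Apply KCL at each of the 3 non-ground nodes and solve the resulting linear system.
Node n1: branches {R1, L1, I1, L3, V1} → V_1 = -2.100+0.000j
Node n2: branches {C1, C2, R2, L2, I2, I3, R3} → V_2 = -56.86+29.63j
Node n3: branches {C1, R1, I1, R4, L3} → V_3 = -27.05-7.826j
Source currents: i(V1)=0.2872+0.2399j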